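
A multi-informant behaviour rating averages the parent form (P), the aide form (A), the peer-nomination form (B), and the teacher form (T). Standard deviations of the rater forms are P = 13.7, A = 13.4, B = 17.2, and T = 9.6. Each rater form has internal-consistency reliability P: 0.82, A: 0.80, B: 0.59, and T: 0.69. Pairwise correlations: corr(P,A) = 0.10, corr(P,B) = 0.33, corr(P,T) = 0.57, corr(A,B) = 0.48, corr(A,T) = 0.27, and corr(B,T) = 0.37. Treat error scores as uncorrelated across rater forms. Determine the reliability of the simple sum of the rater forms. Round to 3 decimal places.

Var(P+A+B+T) = 13.7² + 13.4² + 17.2² + 9.6² + 2·[13.7·13.4·0.10 + 13.7·17.2·0.33 + 13.7·9.6·0.57 + 13.4·17.2·0.48 + 13.4·9.6·0.27 + 17.2·9.6·0.37] = 755.25 + 755.086 = 1510.34.
With uncorrelated errors the cross-covariances are all true-score covariance, so they carry over unchanged; only the diagonal terms shrink to ρᵢσᵢ².
True-score variance = [13.7²·0.82 + 13.4²·0.80 + 17.2²·0.59 + 9.6²·0.69] + 755.086 = 535.69 + 755.086 = 1290.78.
Reliability = 1290.78 / 1510.34 = 0.855.

0.855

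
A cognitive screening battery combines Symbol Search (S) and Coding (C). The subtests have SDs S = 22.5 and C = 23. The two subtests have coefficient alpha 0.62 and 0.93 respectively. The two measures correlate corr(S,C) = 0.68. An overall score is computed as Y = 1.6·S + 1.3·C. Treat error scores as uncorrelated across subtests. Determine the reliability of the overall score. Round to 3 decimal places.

0.848

Var(Y) = 1.6²·22.5² + 1.3²·23² + 2·[2.08·22.5·23·0.68] = 2190.01 + 1463.9 = 3653.91.
Because errors are independent across components, Cov(Tᵢ,Tⱼ) = Cov(Xᵢ,Xⱼ); the off-diagonal part of the true-score variance is the same as above.
True-score variance = [1.6²·22.5²·0.62 + 1.3²·23²·0.93] + 1463.9 = 1634.95 + 1463.9 = 3098.85.
Reliability = 3098.85 / 3653.91 = 0.848.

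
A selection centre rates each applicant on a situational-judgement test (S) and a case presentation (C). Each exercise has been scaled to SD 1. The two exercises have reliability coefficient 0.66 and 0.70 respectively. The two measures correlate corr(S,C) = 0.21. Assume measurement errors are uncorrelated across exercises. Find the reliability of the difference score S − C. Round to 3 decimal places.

0.595

Var(S−C) = 1 + 1 − 2·0.21 = 2 − 0.42 = 1.58.
With uncorrelated errors the cross-covariances are all true-score covariance, so they carry over unchanged; only the diagonal terms shrink to ρᵢσᵢ².
True-score variance = [0.66 + 0.70] − 0.42 = 1.36 − 0.42 = 0.94.
Reliability = 0.94 / 1.58 = 0.595.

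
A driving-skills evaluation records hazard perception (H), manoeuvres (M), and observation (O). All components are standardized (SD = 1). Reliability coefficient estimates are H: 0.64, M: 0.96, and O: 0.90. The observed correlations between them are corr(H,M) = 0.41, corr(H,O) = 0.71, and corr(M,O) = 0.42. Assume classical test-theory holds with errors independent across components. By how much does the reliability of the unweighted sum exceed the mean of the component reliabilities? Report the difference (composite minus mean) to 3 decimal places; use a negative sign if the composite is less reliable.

Var(sum) = 3 + 3.08 = 6.08; true-score variance = 2.5 + 3.08 = 5.58; composite reliability = 0.9178.
Mean component reliability = 0.8333.
Difference = 0.9178 − 0.8333 = 0.084.

0.084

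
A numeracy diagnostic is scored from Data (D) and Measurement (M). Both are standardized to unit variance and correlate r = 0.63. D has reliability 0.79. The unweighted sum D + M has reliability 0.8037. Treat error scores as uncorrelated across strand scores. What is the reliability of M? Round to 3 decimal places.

0.570

Var(D+M) = 2 + 2·0.63 = 3.260.
True-score variance = ρ_D + ρ_M + 2·0.63, so 0.8037 = (0.79 + ρ_M + 1.26) / 3.260.
ρ_M = 0.8037·3.260 − 0.79 − 1.26 = 0.570.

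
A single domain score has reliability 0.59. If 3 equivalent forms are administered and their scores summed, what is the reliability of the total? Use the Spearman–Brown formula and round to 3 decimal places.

0.812

ρ_k = kρ / (1 + (k−1)ρ) = 3·0.59 / (1 + 2·0.59) = 1.770 / 2.180 = 0.812.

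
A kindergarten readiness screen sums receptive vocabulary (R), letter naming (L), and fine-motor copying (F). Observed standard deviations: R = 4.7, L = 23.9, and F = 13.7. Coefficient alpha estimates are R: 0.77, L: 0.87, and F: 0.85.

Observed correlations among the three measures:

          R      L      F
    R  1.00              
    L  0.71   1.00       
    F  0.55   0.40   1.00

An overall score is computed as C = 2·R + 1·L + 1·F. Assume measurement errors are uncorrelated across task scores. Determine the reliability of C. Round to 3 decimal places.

0.922

Var(C) = 2²·4.7² + 23.9² + 13.7² + 2·[2·4.7·23.9·0.71 + 2·4.7·13.7·0.55 + 23.9·13.7·0.40] = 847.26 + 722.619 = 1569.88.
Because errors are independent across components, Cov(Tᵢ,Tⱼ) = Cov(Xᵢ,Xⱼ); the off-diagonal part of the true-score variance is the same as above.
True-score variance = [2²·4.7²·0.77 + 23.9²·0.87 + 13.7²·0.85] + 722.619 = 724.526 + 722.619 = 1447.15.
Reliability = 1447.15 / 1569.88 = 0.922.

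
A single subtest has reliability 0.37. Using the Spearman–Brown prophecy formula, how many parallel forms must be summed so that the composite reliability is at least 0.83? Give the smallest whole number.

k ≥ ρ*(1−ρ₁)/(ρ₁(1−ρ*)) = 0.83·0.63 / (0.37·0.17) = 8.313.
Smallest integer k = 9.

9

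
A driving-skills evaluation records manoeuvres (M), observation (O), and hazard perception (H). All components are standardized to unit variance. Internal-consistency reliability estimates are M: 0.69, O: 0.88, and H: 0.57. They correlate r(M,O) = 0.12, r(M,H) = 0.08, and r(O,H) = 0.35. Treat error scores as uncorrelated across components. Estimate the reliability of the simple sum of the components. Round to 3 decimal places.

0.790

Var(M+O+H) = 3 + 2·[0.12 + 0.08 + 0.35] = 3 + 1.1 = 4.1.
Under uncorrelated errors the observed covariances equal the true-score covariances, so only the own-variance terms attenuate.
True-score variance = [0.69 + 0.88 + 0.57] + 1.1 = 2.14 + 1.1 = 3.24.
Reliability = 3.24 / 4.1 = 0.790.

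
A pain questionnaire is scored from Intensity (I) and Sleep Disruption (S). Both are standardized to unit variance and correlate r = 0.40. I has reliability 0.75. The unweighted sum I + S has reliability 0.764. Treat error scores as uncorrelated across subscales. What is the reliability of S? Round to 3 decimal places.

0.589

Var(I+S) = 2 + 2·0.40 = 2.800.
True-score variance = ρ_I + ρ_S + 2·0.40, so 0.764 = (0.75 + ρ_S + 0.80) / 2.800.
ρ_S = 0.764·2.800 − 0.75 − 0.80 = 0.589.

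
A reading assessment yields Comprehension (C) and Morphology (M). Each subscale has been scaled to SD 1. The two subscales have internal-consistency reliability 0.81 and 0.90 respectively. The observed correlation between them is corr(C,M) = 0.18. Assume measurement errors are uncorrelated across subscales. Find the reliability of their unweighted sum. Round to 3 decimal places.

Var(C+M) = 2 + 2·[0.18] = 2 + 0.36 = 2.36.
With uncorrelated errors the cross-covariances are all true-score covariance, so they carry over unchanged; only the diagonal terms shrink to ρᵢσᵢ².
True-score variance = [0.81 + 0.90] + 0.36 = 1.71 + 0.36 = 2.07.
Reliability = 2.07 / 2.36 = 0.877.

0.877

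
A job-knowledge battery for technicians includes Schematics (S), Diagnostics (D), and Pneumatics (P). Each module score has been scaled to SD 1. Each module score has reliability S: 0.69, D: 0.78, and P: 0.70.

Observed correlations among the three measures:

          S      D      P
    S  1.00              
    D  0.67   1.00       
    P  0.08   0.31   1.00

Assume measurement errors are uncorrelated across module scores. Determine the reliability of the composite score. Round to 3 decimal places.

Var(S+D+P) = 3 + 2·[0.67 + 0.08 + 0.31] = 3 + 2.12 = 5.12.
With uncorrelated errors the cross-covariances are all true-score covariance, so they carry over unchanged; only the diagonal terms shrink to ρᵢσᵢ².
True-score variance = [0.69 + 0.78 + 0.70] + 2.12 = 2.17 + 2.12 = 4.29.
Reliability = 4.29 / 5.12 = 0.838.

0.838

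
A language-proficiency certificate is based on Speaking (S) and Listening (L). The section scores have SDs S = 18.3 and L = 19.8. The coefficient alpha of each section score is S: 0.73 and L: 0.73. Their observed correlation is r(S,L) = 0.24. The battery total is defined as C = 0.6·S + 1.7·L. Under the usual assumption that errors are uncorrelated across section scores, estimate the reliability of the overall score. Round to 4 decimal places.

0.7635

Var(C) = 0.6²·18.3² + 1.7²·19.8² + 2·[1.02·18.3·19.8·0.24] = 1253.56 + 177.402 = 1430.96.
Because errors are independent across components, Cov(Tᵢ,Tⱼ) = Cov(Xᵢ,Xⱼ); the off-diagonal part of the true-score variance is the same as above.
True-score variance = [0.6²·18.3²·0.73 + 1.7²·19.8²·0.73] + 177.402 = 915.096 + 177.402 = 1092.5.
Reliability = 1092.5 / 1430.96 = 0.7635.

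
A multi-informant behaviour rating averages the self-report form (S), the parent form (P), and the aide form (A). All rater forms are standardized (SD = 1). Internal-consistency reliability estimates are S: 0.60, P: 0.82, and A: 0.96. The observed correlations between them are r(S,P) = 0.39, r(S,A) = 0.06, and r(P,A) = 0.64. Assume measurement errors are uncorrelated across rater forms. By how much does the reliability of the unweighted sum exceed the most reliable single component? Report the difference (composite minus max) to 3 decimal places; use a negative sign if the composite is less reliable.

Var(sum) = 3 + 2.18 = 5.18; true-score variance = 2.38 + 2.18 = 4.56; composite reliability = 0.8803.
Max component reliability = 0.9600.
Difference = 0.8803 − 0.9600 = -0.080.

-0.080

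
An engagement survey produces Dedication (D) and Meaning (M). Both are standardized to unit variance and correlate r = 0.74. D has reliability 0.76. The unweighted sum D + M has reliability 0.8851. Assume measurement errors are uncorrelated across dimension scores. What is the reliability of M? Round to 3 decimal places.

Var(D+M) = 2 + 2·0.74 = 3.480.
True-score variance = ρ_D + ρ_M + 2·0.74, so 0.8851 = (0.76 + ρ_M + 1.48) / 3.480.
ρ_M = 0.8851·3.480 − 0.76 − 1.48 = 0.840.

0.840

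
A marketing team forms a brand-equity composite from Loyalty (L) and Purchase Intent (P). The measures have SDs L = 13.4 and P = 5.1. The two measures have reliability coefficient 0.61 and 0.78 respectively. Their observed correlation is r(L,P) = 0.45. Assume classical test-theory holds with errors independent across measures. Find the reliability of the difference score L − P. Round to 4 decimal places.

Var(L−P) = 13.4² + 5.1² − 2·13.4·5.1·0.45 = 205.57 − 61.506 = 144.064.
Under uncorrelated errors the observed covariances equal the true-score covariances, so only the own-variance terms attenuate.
True-score variance = [13.4²·0.61 + 5.1²·0.78] − 61.506 = 129.819 − 61.506 = 68.3134.
Reliability = 68.3134 / 144.064 = 0.4742.

0.4742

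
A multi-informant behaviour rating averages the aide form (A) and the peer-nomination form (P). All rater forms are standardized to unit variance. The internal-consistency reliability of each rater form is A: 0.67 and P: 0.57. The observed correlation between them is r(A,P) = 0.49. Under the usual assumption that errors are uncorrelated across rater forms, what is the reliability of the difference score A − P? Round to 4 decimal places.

0.2549

Var(A−P) = 1 + 1 − 2·0.49 = 2 − 0.98 = 1.02.
Because errors are independent across components, Cov(Tᵢ,Tⱼ) = Cov(Xᵢ,Xⱼ); the off-diagonal part of the true-score variance is the same as above.
True-score variance = [0.67 + 0.57] − 0.98 = 1.24 − 0.98 = 0.26.
Reliability = 0.26 / 1.02 = 0.2549.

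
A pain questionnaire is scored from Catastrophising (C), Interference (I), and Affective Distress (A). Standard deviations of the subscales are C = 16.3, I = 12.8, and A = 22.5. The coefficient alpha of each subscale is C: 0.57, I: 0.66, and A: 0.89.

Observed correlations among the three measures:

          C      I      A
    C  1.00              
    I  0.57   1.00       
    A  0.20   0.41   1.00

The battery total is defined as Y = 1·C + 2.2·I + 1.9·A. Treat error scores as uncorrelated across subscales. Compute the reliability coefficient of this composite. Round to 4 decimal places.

Var(Y) = 16.3² + 2.2²·12.8² + 1.9²·22.5² + 2·[2.2·16.3·12.8·0.57 + 1.9·16.3·22.5·0.20 + 4.18·12.8·22.5·0.41] = 2886.24 + 1789.15 = 4675.39.
Because errors are independent across components, Cov(Tᵢ,Tⱼ) = Cov(Xᵢ,Xⱼ); the off-diagonal part of the true-score variance is the same as above.
True-score variance = [16.3²·0.57 + 2.2²·12.8²·0.66 + 1.9²·22.5²·0.89] + 1789.15 = 2301.34 + 1789.15 = 4090.49.
Reliability = 4090.49 / 4675.39 = 0.8749.

0.8749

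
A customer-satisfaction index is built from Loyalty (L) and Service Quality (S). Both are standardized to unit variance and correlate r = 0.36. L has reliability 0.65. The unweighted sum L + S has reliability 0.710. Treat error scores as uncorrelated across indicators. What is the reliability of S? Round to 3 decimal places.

Var(L+S) = 2 + 2·0.36 = 2.720.
True-score variance = ρ_L + ρ_S + 2·0.36, so 0.710 = (0.65 + ρ_S + 0.72) / 2.720.
ρ_S = 0.710·2.720 − 0.65 − 0.72 = 0.561.

0.561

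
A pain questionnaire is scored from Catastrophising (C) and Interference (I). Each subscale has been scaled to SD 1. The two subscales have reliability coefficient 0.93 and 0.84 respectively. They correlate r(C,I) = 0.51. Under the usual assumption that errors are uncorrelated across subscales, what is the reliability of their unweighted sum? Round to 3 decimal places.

Var(C+I) = 2 + 2·[0.51] = 2 + 1.02 = 3.02.
Under uncorrelated errors the observed covariances equal the true-score covariances, so only the own-variance terms attenuate.
True-score variance = [0.93 + 0.84] + 1.02 = 1.77 + 1.02 = 2.79.
Reliability = 2.79 / 3.02 = 0.924.

0.924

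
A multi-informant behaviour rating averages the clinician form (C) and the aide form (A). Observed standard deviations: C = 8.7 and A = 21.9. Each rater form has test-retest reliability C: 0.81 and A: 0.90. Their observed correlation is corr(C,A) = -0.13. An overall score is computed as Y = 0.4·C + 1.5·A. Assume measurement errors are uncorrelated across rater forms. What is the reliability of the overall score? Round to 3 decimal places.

Var(Y) = 0.4²·8.7² + 1.5²·21.9² + 2·[0.6·8.7·21.9·(-0.13)] = 1091.23 − 29.7227 = 1061.51.
Under uncorrelated errors the observed covariances equal the true-score covariances, so only the own-variance terms attenuate.
True-score variance = [0.4²·8.7²·0.81 + 1.5²·21.9²·0.90] − 29.7227 = 981.02 − 29.7227 = 951.297.
Reliability = 951.297 / 1061.51 = 0.896.

0.896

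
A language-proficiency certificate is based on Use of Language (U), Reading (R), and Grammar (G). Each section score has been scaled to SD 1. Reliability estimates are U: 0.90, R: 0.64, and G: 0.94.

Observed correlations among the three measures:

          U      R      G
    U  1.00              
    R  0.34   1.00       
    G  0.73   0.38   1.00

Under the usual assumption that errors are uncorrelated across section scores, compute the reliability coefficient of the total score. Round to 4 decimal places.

Var(U+R+G) = 3 + 2·[0.34 + 0.73 + 0.38] = 3 + 2.9 = 5.9.
With uncorrelated errors the cross-covariances are all true-score covariance, so they carry over unchanged; only the diagonal terms shrink to ρᵢσᵢ².
True-score variance = [0.90 + 0.64 + 0.94] + 2.9 = 2.48 + 2.9 = 5.38.
Reliability = 5.38 / 5.9 = 0.9119.

0.9119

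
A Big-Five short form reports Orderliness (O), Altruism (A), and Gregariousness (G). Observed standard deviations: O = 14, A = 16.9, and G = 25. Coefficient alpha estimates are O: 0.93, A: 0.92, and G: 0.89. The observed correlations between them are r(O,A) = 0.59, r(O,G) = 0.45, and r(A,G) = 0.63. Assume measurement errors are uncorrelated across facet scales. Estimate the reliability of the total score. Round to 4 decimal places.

Var(O+A+G) = 14² + 16.9² + 25² + 2·[14·16.9·0.59 + 14·25·0.45 + 16.9·25·0.63] = 1106.61 + 1126.54 = 2233.15.
With uncorrelated errors the cross-covariances are all true-score covariance, so they carry over unchanged; only the diagonal terms shrink to ρᵢσᵢ².
True-score variance = [14²·0.93 + 16.9²·0.92 + 25²·0.89] + 1126.54 = 1001.29 + 1126.54 = 2127.83.
Reliability = 2127.83 / 2233.15 = 0.9528.

0.9528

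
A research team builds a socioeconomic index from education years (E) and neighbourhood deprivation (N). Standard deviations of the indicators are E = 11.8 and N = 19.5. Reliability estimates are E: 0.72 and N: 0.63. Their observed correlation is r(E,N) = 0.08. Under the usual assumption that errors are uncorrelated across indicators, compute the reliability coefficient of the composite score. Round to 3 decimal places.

0.677

Var(E+N) = 11.8² + 19.5² + 2·[11.8·19.5·0.08] = 519.49 + 36.816 = 556.306.
Under uncorrelated errors the observed covariances equal the true-score covariances, so only the own-variance terms attenuate.
True-score variance = [11.8²·0.72 + 19.5²·0.63] + 36.816 = 339.81 + 36.816 = 376.626.
Reliability = 376.626 / 556.306 = 0.677.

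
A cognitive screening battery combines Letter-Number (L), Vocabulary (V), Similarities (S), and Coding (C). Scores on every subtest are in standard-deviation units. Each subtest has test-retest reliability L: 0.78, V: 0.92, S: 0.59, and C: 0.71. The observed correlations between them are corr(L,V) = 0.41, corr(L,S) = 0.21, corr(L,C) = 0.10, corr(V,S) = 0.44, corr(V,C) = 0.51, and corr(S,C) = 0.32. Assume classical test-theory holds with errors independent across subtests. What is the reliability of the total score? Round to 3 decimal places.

0.875

Var(L+V+S+C) = 4 + 2·[0.41 + 0.21 + 0.10 + 0.44 + 0.51 + 0.32] = 4 + 3.98 = 7.98.
Under uncorrelated errors the observed covariances equal the true-score covariances, so only the own-variance terms attenuate.
True-score variance = [0.78 + 0.92 + 0.59 + 0.71] + 3.98 = 3 + 3.98 = 6.98.
Reliability = 6.98 / 7.98 = 0.875.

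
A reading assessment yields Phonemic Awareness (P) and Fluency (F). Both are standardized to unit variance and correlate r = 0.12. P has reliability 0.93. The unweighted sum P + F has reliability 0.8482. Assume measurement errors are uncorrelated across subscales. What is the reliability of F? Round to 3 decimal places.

0.730

Var(P+F) = 2 + 2·0.12 = 2.240.
True-score variance = ρ_P + ρ_F + 2·0.12, so 0.8482 = (0.93 + ρ_F + 0.24) / 2.240.
ρ_F = 0.8482·2.240 − 0.93 − 0.24 = 0.730.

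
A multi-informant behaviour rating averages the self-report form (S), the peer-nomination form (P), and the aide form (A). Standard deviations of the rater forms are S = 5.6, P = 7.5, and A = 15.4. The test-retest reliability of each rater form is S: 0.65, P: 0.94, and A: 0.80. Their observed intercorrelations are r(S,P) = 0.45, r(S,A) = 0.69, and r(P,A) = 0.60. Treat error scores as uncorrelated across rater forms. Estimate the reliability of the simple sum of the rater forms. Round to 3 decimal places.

0.900

Var(S+P+A) = 5.6² + 7.5² + 15.4² + 2·[5.6·7.5·0.45 + 5.6·15.4·0.69 + 7.5·15.4·0.60] = 324.77 + 295.411 = 620.181.
Because errors are independent across components, Cov(Tᵢ,Tⱼ) = Cov(Xᵢ,Xⱼ); the off-diagonal part of the true-score variance is the same as above.
True-score variance = [5.6²·0.65 + 7.5²·0.94 + 15.4²·0.80] + 295.411 = 262.987 + 295.411 = 558.398.
Reliability = 558.398 / 620.181 = 0.900.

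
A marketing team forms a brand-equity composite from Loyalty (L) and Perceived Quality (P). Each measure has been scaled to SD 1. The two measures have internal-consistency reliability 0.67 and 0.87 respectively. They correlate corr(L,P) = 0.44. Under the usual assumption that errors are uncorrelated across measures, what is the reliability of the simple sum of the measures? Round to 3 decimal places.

0.840

Var(L+P) = 2 + 2·[0.44] = 2 + 0.88 = 2.88.
Under uncorrelated errors the observed covariances equal the true-score covariances, so only the own-variance terms attenuate.
True-score variance = [0.67 + 0.87] + 0.88 = 1.54 + 0.88 = 2.42.
Reliability = 2.42 / 2.88 = 0.840.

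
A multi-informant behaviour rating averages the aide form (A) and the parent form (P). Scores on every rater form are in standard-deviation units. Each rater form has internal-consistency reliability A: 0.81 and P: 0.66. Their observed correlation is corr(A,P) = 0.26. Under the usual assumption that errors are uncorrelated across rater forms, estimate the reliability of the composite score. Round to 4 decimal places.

0.7897

Var(A+P) = 2 + 2·[0.26] = 2 + 0.52 = 2.52.
Because errors are independent across components, Cov(Tᵢ,Tⱼ) = Cov(Xᵢ,Xⱼ); the off-diagonal part of the true-score variance is the same as above.
True-score variance = [0.81 + 0.66] + 0.52 = 1.47 + 0.52 = 1.99.
Reliability = 1.99 / 2.52 = 0.7897.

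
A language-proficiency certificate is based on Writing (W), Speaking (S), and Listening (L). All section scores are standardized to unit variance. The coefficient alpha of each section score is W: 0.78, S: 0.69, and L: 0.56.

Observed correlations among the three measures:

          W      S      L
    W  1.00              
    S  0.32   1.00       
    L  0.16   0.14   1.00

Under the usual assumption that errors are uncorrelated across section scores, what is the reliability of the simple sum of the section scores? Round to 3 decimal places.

0.771

Var(W+S+L) = 3 + 2·[0.32 + 0.16 + 0.14] = 3 + 1.24 = 4.24.
With uncorrelated errors the cross-covariances are all true-score covariance, so they carry over unchanged; only the diagonal terms shrink to ρᵢσᵢ².
True-score variance = [0.78 + 0.69 + 0.56] + 1.24 = 2.03 + 1.24 = 3.27.
Reliability = 3.27 / 4.24 = 0.771.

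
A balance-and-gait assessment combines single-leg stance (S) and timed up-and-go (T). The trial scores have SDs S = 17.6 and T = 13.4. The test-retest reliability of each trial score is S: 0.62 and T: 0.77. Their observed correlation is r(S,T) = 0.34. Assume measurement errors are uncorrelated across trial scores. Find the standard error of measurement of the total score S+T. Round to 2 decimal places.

Var(total) = 489.32 + 160.371 = 649.691.
True-score variance = 330.312 + 160.371 = 490.684, so reliability = 0.7553.
Error variance = 649.691 − 490.684 = 159.008; SEM = √159.008 = 12.61.

12.61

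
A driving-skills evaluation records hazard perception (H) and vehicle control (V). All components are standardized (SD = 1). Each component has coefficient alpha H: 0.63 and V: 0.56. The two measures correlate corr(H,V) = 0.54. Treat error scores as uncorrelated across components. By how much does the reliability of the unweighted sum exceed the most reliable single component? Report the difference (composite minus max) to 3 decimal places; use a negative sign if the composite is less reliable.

0.107

Var(sum) = 2 + 1.08 = 3.08; true-score variance = 1.19 + 1.08 = 2.27; composite reliability = 0.7370.
Max component reliability = 0.6300.
Difference = 0.7370 − 0.6300 = 0.107.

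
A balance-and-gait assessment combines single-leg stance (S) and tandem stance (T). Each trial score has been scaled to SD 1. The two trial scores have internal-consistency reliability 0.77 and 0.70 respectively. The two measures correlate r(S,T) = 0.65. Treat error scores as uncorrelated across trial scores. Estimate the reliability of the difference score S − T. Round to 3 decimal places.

Var(S−T) = 1 + 1 − 2·0.65 = 2 − 1.3 = 0.7.
With uncorrelated errors the cross-covariances are all true-score covariance, so they carry over unchanged; only the diagonal terms shrink to ρᵢσᵢ².
True-score variance = [0.77 + 0.70] − 1.3 = 1.47 − 1.3 = 0.17.
Reliability = 0.17 / 0.7 = 0.243.

0.243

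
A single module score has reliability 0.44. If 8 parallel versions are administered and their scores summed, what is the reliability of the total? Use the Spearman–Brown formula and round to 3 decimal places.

ρ_k = kρ / (1 + (k−1)ρ) = 8·0.44 / (1 + 7·0.44) = 3.520 / 4.080 = 0.863.

0.863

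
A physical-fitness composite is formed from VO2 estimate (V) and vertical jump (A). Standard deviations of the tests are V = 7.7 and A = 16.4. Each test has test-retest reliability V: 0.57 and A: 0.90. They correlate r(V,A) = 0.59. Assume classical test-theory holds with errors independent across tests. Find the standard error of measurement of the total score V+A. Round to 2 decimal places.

7.24

Var(total) = 328.25 + 149.01 = 477.26.
True-score variance = 275.859 + 149.01 = 424.87, so reliability = 0.8902.
Error variance = 477.26 − 424.87 = 52.3907; SEM = √52.3907 = 7.24.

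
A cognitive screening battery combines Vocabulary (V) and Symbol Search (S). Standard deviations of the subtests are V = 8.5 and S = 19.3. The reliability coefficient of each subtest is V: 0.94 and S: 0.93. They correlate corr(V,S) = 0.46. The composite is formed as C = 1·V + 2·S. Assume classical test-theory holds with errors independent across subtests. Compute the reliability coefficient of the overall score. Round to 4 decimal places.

0.9417

Var(C) = 8.5² + 2²·19.3² + 2·[2·8.5·19.3·0.46] = 1562.21 + 301.852 = 1864.06.
Under uncorrelated errors the observed covariances equal the true-score covariances, so only the own-variance terms attenuate.
True-score variance = [8.5²·0.94 + 2²·19.3²·0.93] + 301.852 = 1453.58 + 301.852 = 1755.43.
Reliability = 1755.43 / 1864.06 = 0.9417.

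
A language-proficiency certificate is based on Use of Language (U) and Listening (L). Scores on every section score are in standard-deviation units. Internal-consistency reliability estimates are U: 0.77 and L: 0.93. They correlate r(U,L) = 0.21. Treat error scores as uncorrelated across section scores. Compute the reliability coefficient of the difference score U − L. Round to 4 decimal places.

0.8101

Var(U−L) = 1 + 1 − 2·0.21 = 2 − 0.42 = 1.58.
Under uncorrelated errors the observed covariances equal the true-score covariances, so only the own-variance terms attenuate.
True-score variance = [0.77 + 0.93] − 0.42 = 1.7 − 0.42 = 1.28.
Reliability = 1.28 / 1.58 = 0.8101.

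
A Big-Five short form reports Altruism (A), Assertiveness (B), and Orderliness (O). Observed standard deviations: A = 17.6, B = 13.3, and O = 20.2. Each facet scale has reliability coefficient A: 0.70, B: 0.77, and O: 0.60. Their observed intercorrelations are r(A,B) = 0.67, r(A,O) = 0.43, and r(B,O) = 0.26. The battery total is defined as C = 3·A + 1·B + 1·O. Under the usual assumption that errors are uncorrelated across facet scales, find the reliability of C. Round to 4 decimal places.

0.8063

Var(C) = 3²·17.6² + 13.3² + 20.2² + 2·[3·17.6·13.3·0.67 + 3·17.6·20.2·0.43 + 13.3·20.2·0.26] = 3372.77 + 1997.95 = 5370.72.
Under uncorrelated errors the observed covariances equal the true-score covariances, so only the own-variance terms attenuate.
True-score variance = [3²·17.6²·0.70 + 13.3²·0.77 + 20.2²·0.60] + 1997.95 = 2332.52 + 1997.95 = 4330.46.
Reliability = 4330.46 / 5370.72 = 0.8063.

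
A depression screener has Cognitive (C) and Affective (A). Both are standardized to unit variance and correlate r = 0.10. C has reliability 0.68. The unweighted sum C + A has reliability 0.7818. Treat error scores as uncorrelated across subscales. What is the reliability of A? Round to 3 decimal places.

0.840

Var(C+A) = 2 + 2·0.10 = 2.200.
True-score variance = ρ_C + ρ_A + 2·0.10, so 0.7818 = (0.68 + ρ_A + 0.20) / 2.200.
ρ_A = 0.7818·2.200 − 0.68 − 0.20 = 0.840.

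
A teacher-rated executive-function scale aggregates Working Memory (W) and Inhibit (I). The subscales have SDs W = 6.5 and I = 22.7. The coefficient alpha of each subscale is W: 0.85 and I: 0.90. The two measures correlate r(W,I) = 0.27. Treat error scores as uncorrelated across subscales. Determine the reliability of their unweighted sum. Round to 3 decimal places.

0.909

Var(W+I) = 6.5² + 22.7² + 2·[6.5·22.7·0.27] = 557.54 + 79.677 = 637.217.
Because errors are independent across components, Cov(Tᵢ,Tⱼ) = Cov(Xᵢ,Xⱼ); the off-diagonal part of the true-score variance is the same as above.
True-score variance = [6.5²·0.85 + 22.7²·0.90] + 79.677 = 499.673 + 79.677 = 579.351.
Reliability = 579.351 / 637.217 = 0.909.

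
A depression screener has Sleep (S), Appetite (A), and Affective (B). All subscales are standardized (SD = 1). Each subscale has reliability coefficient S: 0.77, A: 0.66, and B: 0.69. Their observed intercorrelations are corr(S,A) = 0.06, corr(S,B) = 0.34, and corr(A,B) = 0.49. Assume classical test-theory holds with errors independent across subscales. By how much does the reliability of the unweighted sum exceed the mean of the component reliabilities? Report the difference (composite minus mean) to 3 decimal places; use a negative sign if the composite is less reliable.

Var(sum) = 3 + 1.78 = 4.78; true-score variance = 2.12 + 1.78 = 3.9; composite reliability = 0.8159.
Mean component reliability = 0.7067.
Difference = 0.8159 − 0.7067 = 0.109.

0.109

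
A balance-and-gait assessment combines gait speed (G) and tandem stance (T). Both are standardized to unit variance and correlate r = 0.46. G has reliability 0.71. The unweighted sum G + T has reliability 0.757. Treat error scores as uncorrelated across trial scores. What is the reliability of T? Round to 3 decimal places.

Var(G+T) = 2 + 2·0.46 = 2.920.
True-score variance = ρ_G + ρ_T + 2·0.46, so 0.757 = (0.71 + ρ_T + 0.92) / 2.920.
ρ_T = 0.757·2.920 − 0.71 − 0.92 = 0.580.

0.580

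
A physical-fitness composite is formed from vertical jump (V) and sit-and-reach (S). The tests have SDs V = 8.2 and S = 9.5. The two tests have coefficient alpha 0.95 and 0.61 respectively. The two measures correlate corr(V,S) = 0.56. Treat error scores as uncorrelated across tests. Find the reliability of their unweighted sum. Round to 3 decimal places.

Var(V+S) = 8.2² + 9.5² + 2·[8.2·9.5·0.56] = 157.49 + 87.248 = 244.738.
Because errors are independent across components, Cov(Tᵢ,Tⱼ) = Cov(Xᵢ,Xⱼ); the off-diagonal part of the true-score variance is the same as above.
True-score variance = [8.2²·0.95 + 9.5²·0.61] + 87.248 = 118.93 + 87.248 = 206.178.
Reliability = 206.178 / 244.738 = 0.842.

0.842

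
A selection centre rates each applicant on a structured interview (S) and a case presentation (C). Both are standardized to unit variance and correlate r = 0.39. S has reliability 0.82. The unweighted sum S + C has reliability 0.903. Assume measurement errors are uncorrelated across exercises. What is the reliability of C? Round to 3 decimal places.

Var(S+C) = 2 + 2·0.39 = 2.780.
True-score variance = ρ_S + ρ_C + 2·0.39, so 0.903 = (0.82 + ρ_C + 0.78) / 2.780.
ρ_C = 0.903·2.780 − 0.82 − 0.78 = 0.910.

0.910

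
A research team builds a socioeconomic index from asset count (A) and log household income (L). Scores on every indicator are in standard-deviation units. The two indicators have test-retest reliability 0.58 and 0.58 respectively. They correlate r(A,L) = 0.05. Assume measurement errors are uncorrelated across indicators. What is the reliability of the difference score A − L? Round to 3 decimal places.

Var(A−L) = 1 + 1 − 2·0.05 = 2 − 0.1 = 1.9.
Because errors are independent across components, Cov(Tᵢ,Tⱼ) = Cov(Xᵢ,Xⱼ); the off-diagonal part of the true-score variance is the same as above.
True-score variance = [0.58 + 0.58] − 0.1 = 1.16 − 0.1 = 1.06.
Reliability = 1.06 / 1.9 = 0.558.

0.558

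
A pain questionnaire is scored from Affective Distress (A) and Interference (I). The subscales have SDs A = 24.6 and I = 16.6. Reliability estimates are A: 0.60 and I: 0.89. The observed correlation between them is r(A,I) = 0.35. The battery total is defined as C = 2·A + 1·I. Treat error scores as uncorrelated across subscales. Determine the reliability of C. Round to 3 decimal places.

0.694

Var(C) = 2²·24.6² + 16.6² + 2·[2·24.6·16.6·0.35] = 2696.2 + 571.704 = 3267.9.
Under uncorrelated errors the observed covariances equal the true-score covariances, so only the own-variance terms attenuate.
True-score variance = [2²·24.6²·0.60 + 16.6²·0.89] + 571.704 = 1697.63 + 571.704 = 2269.34.
Reliability = 2269.34 / 3267.9 = 0.694.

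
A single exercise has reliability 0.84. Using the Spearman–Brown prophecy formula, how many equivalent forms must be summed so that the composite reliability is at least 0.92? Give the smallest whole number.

k ≥ ρ*(1−ρ₁)/(ρ₁(1−ρ*)) = 0.92·0.16 / (0.84·0.08) = 2.190.
Smallest integer k = 3.

3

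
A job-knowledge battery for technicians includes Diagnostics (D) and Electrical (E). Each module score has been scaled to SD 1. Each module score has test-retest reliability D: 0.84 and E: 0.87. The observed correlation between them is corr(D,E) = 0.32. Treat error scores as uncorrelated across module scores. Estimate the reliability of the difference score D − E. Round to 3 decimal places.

Var(D−E) = 1 + 1 − 2·0.32 = 2 − 0.64 = 1.36.
Under uncorrelated errors the observed covariances equal the true-score covariances, so only the own-variance terms attenuate.
True-score variance = [0.84 + 0.87] − 0.64 = 1.71 − 0.64 = 1.07.
Reliability = 1.07 / 1.36 = 0.787.

0.787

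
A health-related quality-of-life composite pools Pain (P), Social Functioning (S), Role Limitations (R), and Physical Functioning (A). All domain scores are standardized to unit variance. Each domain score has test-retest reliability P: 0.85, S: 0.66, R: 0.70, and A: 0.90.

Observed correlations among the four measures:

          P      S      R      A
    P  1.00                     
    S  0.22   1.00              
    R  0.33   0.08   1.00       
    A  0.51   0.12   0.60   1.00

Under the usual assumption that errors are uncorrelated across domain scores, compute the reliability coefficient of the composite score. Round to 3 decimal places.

0.885

Var(P+S+R+A) = 4 + 2·[0.22 + 0.33 + 0.51 + 0.08 + 0.12 + 0.60] = 4 + 3.72 = 7.72.
With uncorrelated errors the cross-covariances are all true-score covariance, so they carry over unchanged; only the diagonal terms shrink to ρᵢσᵢ².
True-score variance = [0.85 + 0.66 + 0.70 + 0.90] + 3.72 = 3.11 + 3.72 = 6.83.
Reliability = 6.83 / 7.72 = 0.885.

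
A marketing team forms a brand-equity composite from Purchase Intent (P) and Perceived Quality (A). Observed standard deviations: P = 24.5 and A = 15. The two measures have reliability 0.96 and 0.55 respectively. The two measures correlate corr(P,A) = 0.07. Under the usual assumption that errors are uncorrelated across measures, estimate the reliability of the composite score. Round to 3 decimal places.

Var(P+A) = 24.5² + 15² + 2·[24.5·15·0.07] = 825.25 + 51.45 = 876.7.
Under uncorrelated errors the observed covariances equal the true-score covariances, so only the own-variance terms attenuate.
True-score variance = [24.5²·0.96 + 15²·0.55] + 51.45 = 699.99 + 51.45 = 751.44.
Reliability = 751.44 / 876.7 = 0.857.

0.857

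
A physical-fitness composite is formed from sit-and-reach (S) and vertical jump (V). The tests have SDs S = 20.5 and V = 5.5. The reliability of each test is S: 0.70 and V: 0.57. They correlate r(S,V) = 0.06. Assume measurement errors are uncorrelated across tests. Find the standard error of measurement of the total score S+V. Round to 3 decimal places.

11.793

Var(total) = 450.5 + 13.53 = 464.03.
True-score variance = 311.417 + 13.53 = 324.947, so reliability = 0.7003.
Error variance = 464.03 − 324.947 = 139.083; SEM = √139.083 = 11.793.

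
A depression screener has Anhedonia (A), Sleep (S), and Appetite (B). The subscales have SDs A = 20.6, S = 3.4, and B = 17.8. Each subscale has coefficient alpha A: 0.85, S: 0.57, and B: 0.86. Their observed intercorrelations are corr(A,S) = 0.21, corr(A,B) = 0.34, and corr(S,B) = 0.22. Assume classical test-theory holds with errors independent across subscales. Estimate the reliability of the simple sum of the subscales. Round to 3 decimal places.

Var(A+S+B) = 20.6² + 3.4² + 17.8² + 2·[20.6·3.4·0.21 + 20.6·17.8·0.34 + 3.4·17.8·0.22] = 752.76 + 305.388 = 1058.15.
Because errors are independent across components, Cov(Tᵢ,Tⱼ) = Cov(Xᵢ,Xⱼ); the off-diagonal part of the true-score variance is the same as above.
True-score variance = [20.6²·0.85 + 3.4²·0.57 + 17.8²·0.86] + 305.388 = 639.778 + 305.388 = 945.166.
Reliability = 945.166 / 1058.15 = 0.893.

0.893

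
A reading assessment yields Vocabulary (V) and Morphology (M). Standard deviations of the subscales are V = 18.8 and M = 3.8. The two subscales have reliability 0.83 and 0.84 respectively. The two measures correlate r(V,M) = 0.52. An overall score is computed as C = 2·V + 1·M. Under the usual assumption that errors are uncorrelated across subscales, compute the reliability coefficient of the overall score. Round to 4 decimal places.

0.8461

Var(C) = 2²·18.8² + 3.8² + 2·[2·18.8·3.8·0.52] = 1428.2 + 148.595 = 1576.8.
Under uncorrelated errors the observed covariances equal the true-score covariances, so only the own-variance terms attenuate.
True-score variance = [2²·18.8²·0.83 + 3.8²·0.84] + 148.595 = 1185.55 + 148.595 = 1334.15.
Reliability = 1334.15 / 1576.8 = 0.8461.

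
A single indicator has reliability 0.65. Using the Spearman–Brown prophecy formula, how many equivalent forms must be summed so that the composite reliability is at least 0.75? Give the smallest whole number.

2

k ≥ ρ*(1−ρ₁)/(ρ₁(1−ρ*)) = 0.75·0.35 / (0.65·0.25) = 1.615.
Smallest integer k = 2.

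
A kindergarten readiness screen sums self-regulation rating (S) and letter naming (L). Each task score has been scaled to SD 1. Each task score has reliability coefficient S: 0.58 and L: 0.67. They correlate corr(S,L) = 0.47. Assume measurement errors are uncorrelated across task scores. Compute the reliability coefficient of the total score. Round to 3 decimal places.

0.745

Var(S+L) = 2 + 2·[0.47] = 2 + 0.94 = 2.94.
Under uncorrelated errors the observed covariances equal the true-score covariances, so only the own-variance terms attenuate.
True-score variance = [0.58 + 0.67] + 0.94 = 1.25 + 0.94 = 2.19.
Reliability = 2.19 / 2.94 = 0.745.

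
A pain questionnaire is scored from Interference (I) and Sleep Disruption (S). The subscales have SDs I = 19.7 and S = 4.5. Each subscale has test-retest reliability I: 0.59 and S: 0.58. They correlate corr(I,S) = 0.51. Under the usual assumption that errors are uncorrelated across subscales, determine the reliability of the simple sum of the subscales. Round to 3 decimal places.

0.664

Var(I+S) = 19.7² + 4.5² + 2·[19.7·4.5·0.51] = 408.34 + 90.423 = 498.763.
With uncorrelated errors the cross-covariances are all true-score covariance, so they carry over unchanged; only the diagonal terms shrink to ρᵢσᵢ².
True-score variance = [19.7²·0.59 + 4.5²·0.58] + 90.423 = 240.718 + 90.423 = 331.141.
Reliability = 331.141 / 498.763 = 0.664.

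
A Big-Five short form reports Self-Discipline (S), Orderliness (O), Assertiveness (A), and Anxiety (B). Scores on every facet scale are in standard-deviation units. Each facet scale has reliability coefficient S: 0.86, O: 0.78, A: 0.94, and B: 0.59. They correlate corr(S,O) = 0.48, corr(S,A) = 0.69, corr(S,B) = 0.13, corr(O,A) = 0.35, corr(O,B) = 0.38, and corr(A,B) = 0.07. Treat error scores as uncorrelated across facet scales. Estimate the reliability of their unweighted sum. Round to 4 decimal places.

Var(S+O+A+B) = 4 + 2·[0.48 + 0.69 + 0.13 + 0.35 + 0.38 + 0.07] = 4 + 4.2 = 8.2.
Under uncorrelated errors the observed covariances equal the true-score covariances, so only the own-variance terms attenuate.
True-score variance = [0.86 + 0.78 + 0.94 + 0.59] + 4.2 = 3.17 + 4.2 = 7.37.
Reliability = 7.37 / 8.2 = 0.8988.

0.8988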